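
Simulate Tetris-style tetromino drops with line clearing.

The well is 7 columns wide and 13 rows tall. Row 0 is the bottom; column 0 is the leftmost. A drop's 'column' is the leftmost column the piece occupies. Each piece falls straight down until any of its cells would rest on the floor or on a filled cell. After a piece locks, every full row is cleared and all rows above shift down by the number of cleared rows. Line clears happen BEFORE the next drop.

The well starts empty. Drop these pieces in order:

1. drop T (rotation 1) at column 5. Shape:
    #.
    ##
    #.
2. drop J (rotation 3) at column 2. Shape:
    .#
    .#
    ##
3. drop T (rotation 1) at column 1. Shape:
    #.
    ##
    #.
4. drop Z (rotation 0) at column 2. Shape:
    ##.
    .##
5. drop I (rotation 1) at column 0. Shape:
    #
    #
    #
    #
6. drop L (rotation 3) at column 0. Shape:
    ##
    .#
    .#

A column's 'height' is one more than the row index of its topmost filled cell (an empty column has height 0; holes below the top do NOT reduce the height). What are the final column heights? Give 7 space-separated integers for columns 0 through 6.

Drop 1: T rot1 at col 5 lands with bottom-row=0; cleared 0 line(s) (total 0); column heights now [0 0 0 0 0 3 2], max=3
Drop 2: J rot3 at col 2 lands with bottom-row=0; cleared 0 line(s) (total 0); column heights now [0 0 1 3 0 3 2], max=3
Drop 3: T rot1 at col 1 lands with bottom-row=0; cleared 0 line(s) (total 0); column heights now [0 3 2 3 0 3 2], max=3
Drop 4: Z rot0 at col 2 lands with bottom-row=3; cleared 0 line(s) (total 0); column heights now [0 3 5 5 4 3 2], max=5
Drop 5: I rot1 at col 0 lands with bottom-row=0; cleared 0 line(s) (total 0); column heights now [4 3 5 5 4 3 2], max=5
Drop 6: L rot3 at col 0 lands with bottom-row=3; cleared 0 line(s) (total 0); column heights now [6 6 5 5 4 3 2], max=6

Answer: 6 6 5 5 4 3 2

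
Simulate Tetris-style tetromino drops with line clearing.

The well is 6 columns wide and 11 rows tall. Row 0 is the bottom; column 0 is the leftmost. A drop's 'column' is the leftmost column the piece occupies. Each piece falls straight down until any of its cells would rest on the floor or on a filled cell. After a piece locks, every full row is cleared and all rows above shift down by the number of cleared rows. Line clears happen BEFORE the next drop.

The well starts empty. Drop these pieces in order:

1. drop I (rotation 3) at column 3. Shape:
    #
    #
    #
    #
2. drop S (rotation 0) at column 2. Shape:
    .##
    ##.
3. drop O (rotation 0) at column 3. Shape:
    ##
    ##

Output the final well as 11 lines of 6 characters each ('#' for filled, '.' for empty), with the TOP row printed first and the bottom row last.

Drop 1: I rot3 at col 3 lands with bottom-row=0; cleared 0 line(s) (total 0); column heights now [0 0 0 4 0 0], max=4
Drop 2: S rot0 at col 2 lands with bottom-row=4; cleared 0 line(s) (total 0); column heights now [0 0 5 6 6 0], max=6
Drop 3: O rot0 at col 3 lands with bottom-row=6; cleared 0 line(s) (total 0); column heights now [0 0 5 8 8 0], max=8

Answer: ......
......
......
...##.
...##.
...##.
..##..
...#..
...#..
...#..
...#..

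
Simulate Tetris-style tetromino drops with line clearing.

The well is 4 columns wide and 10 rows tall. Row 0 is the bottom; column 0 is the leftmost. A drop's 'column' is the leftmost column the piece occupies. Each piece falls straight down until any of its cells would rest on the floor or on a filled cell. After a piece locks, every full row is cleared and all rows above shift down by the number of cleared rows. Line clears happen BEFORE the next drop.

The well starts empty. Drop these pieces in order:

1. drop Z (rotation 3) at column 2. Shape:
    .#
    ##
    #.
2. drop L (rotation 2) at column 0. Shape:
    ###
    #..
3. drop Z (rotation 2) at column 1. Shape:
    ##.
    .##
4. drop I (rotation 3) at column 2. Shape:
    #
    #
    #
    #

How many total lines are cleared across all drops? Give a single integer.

Answer: 1

Derivation:
Drop 1: Z rot3 at col 2 lands with bottom-row=0; cleared 0 line(s) (total 0); column heights now [0 0 2 3], max=3
Drop 2: L rot2 at col 0 lands with bottom-row=1; cleared 1 line(s) (total 1); column heights now [2 0 2 2], max=2
Drop 3: Z rot2 at col 1 lands with bottom-row=2; cleared 0 line(s) (total 1); column heights now [2 4 4 3], max=4
Drop 4: I rot3 at col 2 lands with bottom-row=4; cleared 0 line(s) (total 1); column heights now [2 4 8 3], max=8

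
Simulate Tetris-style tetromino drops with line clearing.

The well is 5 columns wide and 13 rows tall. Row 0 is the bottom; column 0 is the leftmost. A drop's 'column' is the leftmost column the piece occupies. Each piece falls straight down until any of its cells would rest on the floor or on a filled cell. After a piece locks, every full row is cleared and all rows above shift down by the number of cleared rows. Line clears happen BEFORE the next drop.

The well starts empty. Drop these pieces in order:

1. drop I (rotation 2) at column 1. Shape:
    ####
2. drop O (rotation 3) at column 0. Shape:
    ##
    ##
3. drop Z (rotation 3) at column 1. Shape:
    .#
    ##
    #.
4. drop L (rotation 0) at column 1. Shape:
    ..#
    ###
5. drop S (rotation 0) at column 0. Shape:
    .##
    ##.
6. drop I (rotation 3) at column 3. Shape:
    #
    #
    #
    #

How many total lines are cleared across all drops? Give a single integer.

Answer: 0

Derivation:
Drop 1: I rot2 at col 1 lands with bottom-row=0; cleared 0 line(s) (total 0); column heights now [0 1 1 1 1], max=1
Drop 2: O rot3 at col 0 lands with bottom-row=1; cleared 0 line(s) (total 0); column heights now [3 3 1 1 1], max=3
Drop 3: Z rot3 at col 1 lands with bottom-row=3; cleared 0 line(s) (total 0); column heights now [3 5 6 1 1], max=6
Drop 4: L rot0 at col 1 lands with bottom-row=6; cleared 0 line(s) (total 0); column heights now [3 7 7 8 1], max=8
Drop 5: S rot0 at col 0 lands with bottom-row=7; cleared 0 line(s) (total 0); column heights now [8 9 9 8 1], max=9
Drop 6: I rot3 at col 3 lands with bottom-row=8; cleared 0 line(s) (total 0); column heights now [8 9 9 12 1], max=12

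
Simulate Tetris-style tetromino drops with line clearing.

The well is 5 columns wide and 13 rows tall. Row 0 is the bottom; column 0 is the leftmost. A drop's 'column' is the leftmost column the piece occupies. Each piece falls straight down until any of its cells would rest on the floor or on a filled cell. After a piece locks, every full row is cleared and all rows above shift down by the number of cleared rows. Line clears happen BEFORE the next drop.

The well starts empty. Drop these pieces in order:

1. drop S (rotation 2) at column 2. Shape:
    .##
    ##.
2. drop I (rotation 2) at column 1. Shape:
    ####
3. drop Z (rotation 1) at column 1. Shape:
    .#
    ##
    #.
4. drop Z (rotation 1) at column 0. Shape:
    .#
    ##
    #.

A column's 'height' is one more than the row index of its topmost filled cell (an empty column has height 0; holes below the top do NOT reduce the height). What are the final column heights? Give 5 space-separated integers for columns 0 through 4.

Answer: 6 7 6 3 3

Derivation:
Drop 1: S rot2 at col 2 lands with bottom-row=0; cleared 0 line(s) (total 0); column heights now [0 0 1 2 2], max=2
Drop 2: I rot2 at col 1 lands with bottom-row=2; cleared 0 line(s) (total 0); column heights now [0 3 3 3 3], max=3
Drop 3: Z rot1 at col 1 lands with bottom-row=3; cleared 0 line(s) (total 0); column heights now [0 5 6 3 3], max=6
Drop 4: Z rot1 at col 0 lands with bottom-row=4; cleared 0 line(s) (total 0); column heights now [6 7 6 3 3], max=7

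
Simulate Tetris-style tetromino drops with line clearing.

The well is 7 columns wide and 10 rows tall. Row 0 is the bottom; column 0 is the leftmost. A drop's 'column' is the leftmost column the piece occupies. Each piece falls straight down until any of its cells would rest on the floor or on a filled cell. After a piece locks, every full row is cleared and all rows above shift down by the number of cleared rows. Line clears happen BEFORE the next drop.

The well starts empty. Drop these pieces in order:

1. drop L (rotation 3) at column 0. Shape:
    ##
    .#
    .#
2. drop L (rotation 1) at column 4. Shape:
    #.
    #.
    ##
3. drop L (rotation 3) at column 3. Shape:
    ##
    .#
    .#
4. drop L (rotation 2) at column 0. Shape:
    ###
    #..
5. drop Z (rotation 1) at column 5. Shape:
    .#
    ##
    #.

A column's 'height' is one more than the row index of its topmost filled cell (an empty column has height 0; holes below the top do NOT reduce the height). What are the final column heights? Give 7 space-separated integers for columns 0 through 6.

Drop 1: L rot3 at col 0 lands with bottom-row=0; cleared 0 line(s) (total 0); column heights now [3 3 0 0 0 0 0], max=3
Drop 2: L rot1 at col 4 lands with bottom-row=0; cleared 0 line(s) (total 0); column heights now [3 3 0 0 3 1 0], max=3
Drop 3: L rot3 at col 3 lands with bottom-row=3; cleared 0 line(s) (total 0); column heights now [3 3 0 6 6 1 0], max=6
Drop 4: L rot2 at col 0 lands with bottom-row=3; cleared 0 line(s) (total 0); column heights now [5 5 5 6 6 1 0], max=6
Drop 5: Z rot1 at col 5 lands with bottom-row=1; cleared 0 line(s) (total 0); column heights now [5 5 5 6 6 3 4], max=6

Answer: 5 5 5 6 6 3 4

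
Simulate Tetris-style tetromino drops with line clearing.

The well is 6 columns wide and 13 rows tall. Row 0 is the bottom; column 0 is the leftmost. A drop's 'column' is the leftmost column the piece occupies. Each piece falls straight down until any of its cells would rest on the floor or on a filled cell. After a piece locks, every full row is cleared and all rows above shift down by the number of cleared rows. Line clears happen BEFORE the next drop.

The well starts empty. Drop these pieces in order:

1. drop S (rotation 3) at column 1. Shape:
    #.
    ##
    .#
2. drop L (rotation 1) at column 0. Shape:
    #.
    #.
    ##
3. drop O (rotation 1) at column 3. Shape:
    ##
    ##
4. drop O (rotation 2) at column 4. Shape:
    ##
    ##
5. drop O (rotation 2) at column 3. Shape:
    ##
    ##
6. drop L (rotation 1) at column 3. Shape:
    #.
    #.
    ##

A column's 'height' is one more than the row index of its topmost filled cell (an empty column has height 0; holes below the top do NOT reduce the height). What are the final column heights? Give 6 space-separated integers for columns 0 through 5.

Drop 1: S rot3 at col 1 lands with bottom-row=0; cleared 0 line(s) (total 0); column heights now [0 3 2 0 0 0], max=3
Drop 2: L rot1 at col 0 lands with bottom-row=3; cleared 0 line(s) (total 0); column heights now [6 4 2 0 0 0], max=6
Drop 3: O rot1 at col 3 lands with bottom-row=0; cleared 0 line(s) (total 0); column heights now [6 4 2 2 2 0], max=6
Drop 4: O rot2 at col 4 lands with bottom-row=2; cleared 0 line(s) (total 0); column heights now [6 4 2 2 4 4], max=6
Drop 5: O rot2 at col 3 lands with bottom-row=4; cleared 0 line(s) (total 0); column heights now [6 4 2 6 6 4], max=6
Drop 6: L rot1 at col 3 lands with bottom-row=6; cleared 0 line(s) (total 0); column heights now [6 4 2 9 7 4], max=9

Answer: 6 4 2 9 7 4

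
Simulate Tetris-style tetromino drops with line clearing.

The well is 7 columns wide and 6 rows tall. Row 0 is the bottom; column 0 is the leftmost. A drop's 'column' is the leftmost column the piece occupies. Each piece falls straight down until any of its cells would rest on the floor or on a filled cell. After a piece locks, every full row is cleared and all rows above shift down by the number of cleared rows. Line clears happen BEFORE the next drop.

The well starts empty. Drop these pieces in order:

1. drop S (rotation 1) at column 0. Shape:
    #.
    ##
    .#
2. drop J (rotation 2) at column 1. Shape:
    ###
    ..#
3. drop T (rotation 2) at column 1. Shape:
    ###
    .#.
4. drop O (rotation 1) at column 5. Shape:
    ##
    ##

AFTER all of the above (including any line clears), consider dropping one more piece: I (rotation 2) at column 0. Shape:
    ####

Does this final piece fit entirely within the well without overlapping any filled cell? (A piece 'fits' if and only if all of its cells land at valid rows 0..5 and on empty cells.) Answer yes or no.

Drop 1: S rot1 at col 0 lands with bottom-row=0; cleared 0 line(s) (total 0); column heights now [3 2 0 0 0 0 0], max=3
Drop 2: J rot2 at col 1 lands with bottom-row=1; cleared 0 line(s) (total 0); column heights now [3 3 3 3 0 0 0], max=3
Drop 3: T rot2 at col 1 lands with bottom-row=3; cleared 0 line(s) (total 0); column heights now [3 5 5 5 0 0 0], max=5
Drop 4: O rot1 at col 5 lands with bottom-row=0; cleared 0 line(s) (total 0); column heights now [3 5 5 5 0 2 2], max=5
Test piece I rot2 at col 0 (width 4): heights before test = [3 5 5 5 0 2 2]; fits = True

Answer: yes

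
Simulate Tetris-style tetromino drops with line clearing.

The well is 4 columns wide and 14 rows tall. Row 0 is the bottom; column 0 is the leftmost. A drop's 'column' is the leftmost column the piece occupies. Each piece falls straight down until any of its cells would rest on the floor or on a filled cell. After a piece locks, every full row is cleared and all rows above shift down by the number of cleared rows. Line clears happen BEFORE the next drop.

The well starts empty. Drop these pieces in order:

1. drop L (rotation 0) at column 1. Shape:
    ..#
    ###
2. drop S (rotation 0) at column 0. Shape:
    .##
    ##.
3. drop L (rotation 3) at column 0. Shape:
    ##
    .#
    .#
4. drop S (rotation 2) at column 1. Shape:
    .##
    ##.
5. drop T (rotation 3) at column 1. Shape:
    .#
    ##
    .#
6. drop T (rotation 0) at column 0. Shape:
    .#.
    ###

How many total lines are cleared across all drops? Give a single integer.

Answer: 0

Derivation:
Drop 1: L rot0 at col 1 lands with bottom-row=0; cleared 0 line(s) (total 0); column heights now [0 1 1 2], max=2
Drop 2: S rot0 at col 0 lands with bottom-row=1; cleared 0 line(s) (total 0); column heights now [2 3 3 2], max=3
Drop 3: L rot3 at col 0 lands with bottom-row=3; cleared 0 line(s) (total 0); column heights now [6 6 3 2], max=6
Drop 4: S rot2 at col 1 lands with bottom-row=6; cleared 0 line(s) (total 0); column heights now [6 7 8 8], max=8
Drop 5: T rot3 at col 1 lands with bottom-row=8; cleared 0 line(s) (total 0); column heights now [6 10 11 8], max=11
Drop 6: T rot0 at col 0 lands with bottom-row=11; cleared 0 line(s) (total 0); column heights now [12 13 12 8], max=13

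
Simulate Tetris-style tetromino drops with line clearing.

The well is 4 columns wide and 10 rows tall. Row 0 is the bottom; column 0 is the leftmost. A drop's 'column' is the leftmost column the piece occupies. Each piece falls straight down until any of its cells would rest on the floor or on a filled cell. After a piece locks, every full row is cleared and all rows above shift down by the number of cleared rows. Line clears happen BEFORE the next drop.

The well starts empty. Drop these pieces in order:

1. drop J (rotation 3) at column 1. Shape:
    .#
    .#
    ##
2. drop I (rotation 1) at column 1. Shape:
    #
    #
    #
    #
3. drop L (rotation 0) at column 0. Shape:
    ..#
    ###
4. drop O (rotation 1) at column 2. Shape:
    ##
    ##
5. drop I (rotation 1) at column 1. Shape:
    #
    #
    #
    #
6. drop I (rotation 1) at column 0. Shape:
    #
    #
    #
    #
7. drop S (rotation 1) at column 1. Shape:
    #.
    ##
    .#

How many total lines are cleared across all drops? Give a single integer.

Answer: 2

Derivation:
Drop 1: J rot3 at col 1 lands with bottom-row=0; cleared 0 line(s) (total 0); column heights now [0 1 3 0], max=3
Drop 2: I rot1 at col 1 lands with bottom-row=1; cleared 0 line(s) (total 0); column heights now [0 5 3 0], max=5
Drop 3: L rot0 at col 0 lands with bottom-row=5; cleared 0 line(s) (total 0); column heights now [6 6 7 0], max=7
Drop 4: O rot1 at col 2 lands with bottom-row=7; cleared 0 line(s) (total 0); column heights now [6 6 9 9], max=9
Drop 5: I rot1 at col 1 lands with bottom-row=6; cleared 0 line(s) (total 0); column heights now [6 10 9 9], max=10
Drop 6: I rot1 at col 0 lands with bottom-row=6; cleared 2 line(s) (total 2); column heights now [8 8 7 0], max=8
Drop 7: S rot1 at col 1 lands with bottom-row=7; cleared 0 line(s) (total 2); column heights now [8 10 9 0], max=10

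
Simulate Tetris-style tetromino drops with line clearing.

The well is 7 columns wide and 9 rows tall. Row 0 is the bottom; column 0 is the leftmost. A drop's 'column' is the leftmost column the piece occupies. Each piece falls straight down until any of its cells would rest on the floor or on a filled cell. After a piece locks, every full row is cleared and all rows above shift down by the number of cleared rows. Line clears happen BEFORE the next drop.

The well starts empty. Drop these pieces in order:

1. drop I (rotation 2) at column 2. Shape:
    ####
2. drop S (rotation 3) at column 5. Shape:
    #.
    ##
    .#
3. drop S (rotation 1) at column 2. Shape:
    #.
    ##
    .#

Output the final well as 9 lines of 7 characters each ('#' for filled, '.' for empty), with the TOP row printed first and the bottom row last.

Drop 1: I rot2 at col 2 lands with bottom-row=0; cleared 0 line(s) (total 0); column heights now [0 0 1 1 1 1 0], max=1
Drop 2: S rot3 at col 5 lands with bottom-row=0; cleared 0 line(s) (total 0); column heights now [0 0 1 1 1 3 2], max=3
Drop 3: S rot1 at col 2 lands with bottom-row=1; cleared 0 line(s) (total 0); column heights now [0 0 4 3 1 3 2], max=4

Answer: .......
.......
.......
.......
.......
..#....
..##.#.
...#.##
..#####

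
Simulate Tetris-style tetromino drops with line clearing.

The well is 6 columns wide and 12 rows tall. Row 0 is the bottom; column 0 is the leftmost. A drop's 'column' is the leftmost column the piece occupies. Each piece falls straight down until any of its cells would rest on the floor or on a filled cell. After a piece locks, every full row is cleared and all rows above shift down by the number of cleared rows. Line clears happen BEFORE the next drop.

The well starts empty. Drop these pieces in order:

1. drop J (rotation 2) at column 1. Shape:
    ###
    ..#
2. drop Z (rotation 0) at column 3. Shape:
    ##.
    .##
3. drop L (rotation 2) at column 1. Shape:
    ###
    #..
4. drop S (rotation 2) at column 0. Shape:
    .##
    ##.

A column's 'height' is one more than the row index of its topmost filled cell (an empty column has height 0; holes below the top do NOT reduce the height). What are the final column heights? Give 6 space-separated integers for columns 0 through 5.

Drop 1: J rot2 at col 1 lands with bottom-row=0; cleared 0 line(s) (total 0); column heights now [0 2 2 2 0 0], max=2
Drop 2: Z rot0 at col 3 lands with bottom-row=1; cleared 0 line(s) (total 0); column heights now [0 2 2 3 3 2], max=3
Drop 3: L rot2 at col 1 lands with bottom-row=2; cleared 0 line(s) (total 0); column heights now [0 4 4 4 3 2], max=4
Drop 4: S rot2 at col 0 lands with bottom-row=4; cleared 0 line(s) (total 0); column heights now [5 6 6 4 3 2], max=6

Answer: 5 6 6 4 3 2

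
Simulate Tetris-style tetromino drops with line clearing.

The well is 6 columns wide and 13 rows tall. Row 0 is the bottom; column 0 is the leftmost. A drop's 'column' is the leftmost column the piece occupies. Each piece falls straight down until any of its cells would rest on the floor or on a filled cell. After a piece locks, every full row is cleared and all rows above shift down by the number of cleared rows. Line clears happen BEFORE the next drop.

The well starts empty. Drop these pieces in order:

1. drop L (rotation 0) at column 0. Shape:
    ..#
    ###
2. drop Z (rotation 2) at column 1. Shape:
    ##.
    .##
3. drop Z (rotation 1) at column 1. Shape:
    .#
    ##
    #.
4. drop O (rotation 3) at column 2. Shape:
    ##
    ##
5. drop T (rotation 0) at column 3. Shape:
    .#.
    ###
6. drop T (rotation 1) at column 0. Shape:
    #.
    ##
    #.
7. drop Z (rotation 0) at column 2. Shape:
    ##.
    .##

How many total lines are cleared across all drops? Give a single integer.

Drop 1: L rot0 at col 0 lands with bottom-row=0; cleared 0 line(s) (total 0); column heights now [1 1 2 0 0 0], max=2
Drop 2: Z rot2 at col 1 lands with bottom-row=2; cleared 0 line(s) (total 0); column heights now [1 4 4 3 0 0], max=4
Drop 3: Z rot1 at col 1 lands with bottom-row=4; cleared 0 line(s) (total 0); column heights now [1 6 7 3 0 0], max=7
Drop 4: O rot3 at col 2 lands with bottom-row=7; cleared 0 line(s) (total 0); column heights now [1 6 9 9 0 0], max=9
Drop 5: T rot0 at col 3 lands with bottom-row=9; cleared 0 line(s) (total 0); column heights now [1 6 9 10 11 10], max=11
Drop 6: T rot1 at col 0 lands with bottom-row=5; cleared 0 line(s) (total 0); column heights now [8 7 9 10 11 10], max=11
Drop 7: Z rot0 at col 2 lands with bottom-row=11; cleared 0 line(s) (total 0); column heights now [8 7 13 13 12 10], max=13

Answer: 0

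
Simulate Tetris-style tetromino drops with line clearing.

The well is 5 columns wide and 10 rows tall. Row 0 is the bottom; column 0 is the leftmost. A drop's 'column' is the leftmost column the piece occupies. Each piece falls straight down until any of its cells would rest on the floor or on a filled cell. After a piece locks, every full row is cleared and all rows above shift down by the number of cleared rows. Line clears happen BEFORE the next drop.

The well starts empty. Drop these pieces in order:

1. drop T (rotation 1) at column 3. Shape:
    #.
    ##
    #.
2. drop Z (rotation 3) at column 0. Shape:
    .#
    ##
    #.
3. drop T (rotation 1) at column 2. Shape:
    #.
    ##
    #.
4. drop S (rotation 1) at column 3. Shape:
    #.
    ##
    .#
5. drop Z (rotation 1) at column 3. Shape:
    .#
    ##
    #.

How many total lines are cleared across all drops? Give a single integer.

Answer: 0

Derivation:
Drop 1: T rot1 at col 3 lands with bottom-row=0; cleared 0 line(s) (total 0); column heights now [0 0 0 3 2], max=3
Drop 2: Z rot3 at col 0 lands with bottom-row=0; cleared 0 line(s) (total 0); column heights now [2 3 0 3 2], max=3
Drop 3: T rot1 at col 2 lands with bottom-row=2; cleared 0 line(s) (total 0); column heights now [2 3 5 4 2], max=5
Drop 4: S rot1 at col 3 lands with bottom-row=3; cleared 0 line(s) (total 0); column heights now [2 3 5 6 5], max=6
Drop 5: Z rot1 at col 3 lands with bottom-row=6; cleared 0 line(s) (total 0); column heights now [2 3 5 8 9], max=9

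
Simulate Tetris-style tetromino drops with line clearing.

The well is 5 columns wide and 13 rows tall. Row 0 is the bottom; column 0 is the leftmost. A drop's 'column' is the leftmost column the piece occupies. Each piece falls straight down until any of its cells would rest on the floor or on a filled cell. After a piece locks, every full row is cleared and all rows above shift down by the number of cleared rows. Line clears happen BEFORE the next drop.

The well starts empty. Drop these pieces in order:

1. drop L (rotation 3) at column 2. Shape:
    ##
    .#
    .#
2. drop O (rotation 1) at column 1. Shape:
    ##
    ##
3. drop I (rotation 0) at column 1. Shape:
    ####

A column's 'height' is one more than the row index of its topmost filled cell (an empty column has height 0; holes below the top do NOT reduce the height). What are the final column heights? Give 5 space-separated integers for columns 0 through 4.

Drop 1: L rot3 at col 2 lands with bottom-row=0; cleared 0 line(s) (total 0); column heights now [0 0 3 3 0], max=3
Drop 2: O rot1 at col 1 lands with bottom-row=3; cleared 0 line(s) (total 0); column heights now [0 5 5 3 0], max=5
Drop 3: I rot0 at col 1 lands with bottom-row=5; cleared 0 line(s) (total 0); column heights now [0 6 6 6 6], max=6

Answer: 0 6 6 6 6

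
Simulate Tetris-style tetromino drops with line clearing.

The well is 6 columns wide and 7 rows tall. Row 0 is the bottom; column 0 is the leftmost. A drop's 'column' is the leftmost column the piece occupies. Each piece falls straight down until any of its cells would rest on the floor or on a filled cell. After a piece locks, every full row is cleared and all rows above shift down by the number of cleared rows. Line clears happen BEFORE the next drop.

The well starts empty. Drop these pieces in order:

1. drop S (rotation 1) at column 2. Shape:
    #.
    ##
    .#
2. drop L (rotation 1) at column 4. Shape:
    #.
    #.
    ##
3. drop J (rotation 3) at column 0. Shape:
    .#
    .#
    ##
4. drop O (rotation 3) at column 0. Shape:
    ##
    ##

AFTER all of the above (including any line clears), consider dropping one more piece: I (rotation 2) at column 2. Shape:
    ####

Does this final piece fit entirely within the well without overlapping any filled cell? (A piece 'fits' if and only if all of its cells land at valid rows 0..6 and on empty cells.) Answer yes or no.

Answer: yes

Derivation:
Drop 1: S rot1 at col 2 lands with bottom-row=0; cleared 0 line(s) (total 0); column heights now [0 0 3 2 0 0], max=3
Drop 2: L rot1 at col 4 lands with bottom-row=0; cleared 0 line(s) (total 0); column heights now [0 0 3 2 3 1], max=3
Drop 3: J rot3 at col 0 lands with bottom-row=0; cleared 0 line(s) (total 0); column heights now [1 3 3 2 3 1], max=3
Drop 4: O rot3 at col 0 lands with bottom-row=3; cleared 0 line(s) (total 0); column heights now [5 5 3 2 3 1], max=5
Test piece I rot2 at col 2 (width 4): heights before test = [5 5 3 2 3 1]; fits = True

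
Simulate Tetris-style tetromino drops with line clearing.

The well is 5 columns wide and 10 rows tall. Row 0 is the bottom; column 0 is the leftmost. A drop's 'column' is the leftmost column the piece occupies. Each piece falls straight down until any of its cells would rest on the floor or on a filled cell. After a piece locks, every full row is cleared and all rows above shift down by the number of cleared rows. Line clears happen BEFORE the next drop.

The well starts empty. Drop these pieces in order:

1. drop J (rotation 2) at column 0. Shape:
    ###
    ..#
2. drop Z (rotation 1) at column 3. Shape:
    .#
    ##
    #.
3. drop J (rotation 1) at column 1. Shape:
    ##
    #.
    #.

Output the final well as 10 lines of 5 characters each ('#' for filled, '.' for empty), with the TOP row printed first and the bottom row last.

Drop 1: J rot2 at col 0 lands with bottom-row=0; cleared 0 line(s) (total 0); column heights now [2 2 2 0 0], max=2
Drop 2: Z rot1 at col 3 lands with bottom-row=0; cleared 1 line(s) (total 1); column heights now [0 0 1 1 2], max=2
Drop 3: J rot1 at col 1 lands with bottom-row=0; cleared 0 line(s) (total 1); column heights now [0 3 3 1 2], max=3

Answer: .....
.....
.....
.....
.....
.....
.....
.##..
.#..#
.###.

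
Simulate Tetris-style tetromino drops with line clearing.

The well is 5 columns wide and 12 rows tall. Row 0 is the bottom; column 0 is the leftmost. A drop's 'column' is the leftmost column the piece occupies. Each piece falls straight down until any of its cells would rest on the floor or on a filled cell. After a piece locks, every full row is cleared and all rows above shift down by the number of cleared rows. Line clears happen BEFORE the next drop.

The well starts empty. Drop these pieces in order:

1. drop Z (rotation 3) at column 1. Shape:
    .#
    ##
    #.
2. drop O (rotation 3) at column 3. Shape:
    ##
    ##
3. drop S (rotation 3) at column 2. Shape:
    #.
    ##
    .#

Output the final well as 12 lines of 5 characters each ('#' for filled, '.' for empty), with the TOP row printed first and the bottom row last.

Drop 1: Z rot3 at col 1 lands with bottom-row=0; cleared 0 line(s) (total 0); column heights now [0 2 3 0 0], max=3
Drop 2: O rot3 at col 3 lands with bottom-row=0; cleared 0 line(s) (total 0); column heights now [0 2 3 2 2], max=3
Drop 3: S rot3 at col 2 lands with bottom-row=2; cleared 0 line(s) (total 0); column heights now [0 2 5 4 2], max=5

Answer: .....
.....
.....
.....
.....
.....
.....
..#..
..##.
..##.
.####
.#.##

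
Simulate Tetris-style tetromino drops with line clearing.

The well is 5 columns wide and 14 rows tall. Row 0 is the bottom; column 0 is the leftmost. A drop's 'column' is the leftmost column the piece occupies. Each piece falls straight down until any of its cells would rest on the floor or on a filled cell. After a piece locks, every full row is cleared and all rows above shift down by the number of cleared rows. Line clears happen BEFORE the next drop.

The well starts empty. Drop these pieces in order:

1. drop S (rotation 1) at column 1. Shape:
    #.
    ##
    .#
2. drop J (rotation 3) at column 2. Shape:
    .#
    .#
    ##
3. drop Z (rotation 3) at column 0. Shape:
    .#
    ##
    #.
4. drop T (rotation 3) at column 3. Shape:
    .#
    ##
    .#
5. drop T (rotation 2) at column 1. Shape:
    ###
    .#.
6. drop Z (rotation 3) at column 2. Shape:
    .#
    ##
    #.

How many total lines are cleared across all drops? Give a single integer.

Answer: 0

Derivation:
Drop 1: S rot1 at col 1 lands with bottom-row=0; cleared 0 line(s) (total 0); column heights now [0 3 2 0 0], max=3
Drop 2: J rot3 at col 2 lands with bottom-row=2; cleared 0 line(s) (total 0); column heights now [0 3 3 5 0], max=5
Drop 3: Z rot3 at col 0 lands with bottom-row=2; cleared 0 line(s) (total 0); column heights now [4 5 3 5 0], max=5
Drop 4: T rot3 at col 3 lands with bottom-row=4; cleared 0 line(s) (total 0); column heights now [4 5 3 6 7], max=7
Drop 5: T rot2 at col 1 lands with bottom-row=5; cleared 0 line(s) (total 0); column heights now [4 7 7 7 7], max=7
Drop 6: Z rot3 at col 2 lands with bottom-row=7; cleared 0 line(s) (total 0); column heights now [4 7 9 10 7], max=10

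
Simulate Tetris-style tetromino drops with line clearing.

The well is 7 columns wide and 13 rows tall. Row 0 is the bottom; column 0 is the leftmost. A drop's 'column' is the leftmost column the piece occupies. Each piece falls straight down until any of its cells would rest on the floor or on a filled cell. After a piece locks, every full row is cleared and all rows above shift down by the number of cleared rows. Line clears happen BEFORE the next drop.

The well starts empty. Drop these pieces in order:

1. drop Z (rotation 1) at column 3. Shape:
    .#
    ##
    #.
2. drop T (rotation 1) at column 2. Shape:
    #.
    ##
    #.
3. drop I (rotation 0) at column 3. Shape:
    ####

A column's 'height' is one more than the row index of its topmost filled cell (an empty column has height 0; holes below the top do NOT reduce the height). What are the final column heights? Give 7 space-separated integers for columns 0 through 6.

Drop 1: Z rot1 at col 3 lands with bottom-row=0; cleared 0 line(s) (total 0); column heights now [0 0 0 2 3 0 0], max=3
Drop 2: T rot1 at col 2 lands with bottom-row=1; cleared 0 line(s) (total 0); column heights now [0 0 4 3 3 0 0], max=4
Drop 3: I rot0 at col 3 lands with bottom-row=3; cleared 0 line(s) (total 0); column heights now [0 0 4 4 4 4 4], max=4

Answer: 0 0 4 4 4 4 4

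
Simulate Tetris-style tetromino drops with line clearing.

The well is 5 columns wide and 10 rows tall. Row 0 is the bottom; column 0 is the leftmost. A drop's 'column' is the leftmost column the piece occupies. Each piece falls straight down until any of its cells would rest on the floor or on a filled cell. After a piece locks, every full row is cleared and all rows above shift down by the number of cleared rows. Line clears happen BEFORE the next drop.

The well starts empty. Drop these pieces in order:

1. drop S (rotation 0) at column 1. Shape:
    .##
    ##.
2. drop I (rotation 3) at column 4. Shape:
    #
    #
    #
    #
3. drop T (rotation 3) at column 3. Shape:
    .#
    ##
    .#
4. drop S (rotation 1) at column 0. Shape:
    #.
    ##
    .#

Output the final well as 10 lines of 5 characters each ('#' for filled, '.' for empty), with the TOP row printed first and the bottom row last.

Drop 1: S rot0 at col 1 lands with bottom-row=0; cleared 0 line(s) (total 0); column heights now [0 1 2 2 0], max=2
Drop 2: I rot3 at col 4 lands with bottom-row=0; cleared 0 line(s) (total 0); column heights now [0 1 2 2 4], max=4
Drop 3: T rot3 at col 3 lands with bottom-row=4; cleared 0 line(s) (total 0); column heights now [0 1 2 6 7], max=7
Drop 4: S rot1 at col 0 lands with bottom-row=1; cleared 0 line(s) (total 0); column heights now [4 3 2 6 7], max=7

Answer: .....
.....
.....
....#
...##
....#
#...#
##..#
.####
.##.#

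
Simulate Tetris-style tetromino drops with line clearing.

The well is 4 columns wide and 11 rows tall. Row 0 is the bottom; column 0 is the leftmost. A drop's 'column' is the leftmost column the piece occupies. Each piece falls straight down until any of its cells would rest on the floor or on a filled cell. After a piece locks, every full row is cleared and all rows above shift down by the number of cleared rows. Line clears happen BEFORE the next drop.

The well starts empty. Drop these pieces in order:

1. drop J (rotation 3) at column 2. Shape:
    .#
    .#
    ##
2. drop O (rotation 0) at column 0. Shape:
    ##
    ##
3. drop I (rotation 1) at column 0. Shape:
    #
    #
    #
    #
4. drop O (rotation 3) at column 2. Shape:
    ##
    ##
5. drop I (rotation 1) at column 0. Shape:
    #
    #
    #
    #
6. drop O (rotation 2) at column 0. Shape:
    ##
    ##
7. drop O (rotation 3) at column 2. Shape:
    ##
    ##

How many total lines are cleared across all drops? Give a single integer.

Answer: 1

Derivation:
Drop 1: J rot3 at col 2 lands with bottom-row=0; cleared 0 line(s) (total 0); column heights now [0 0 1 3], max=3
Drop 2: O rot0 at col 0 lands with bottom-row=0; cleared 1 line(s) (total 1); column heights now [1 1 0 2], max=2
Drop 3: I rot1 at col 0 lands with bottom-row=1; cleared 0 line(s) (total 1); column heights now [5 1 0 2], max=5
Drop 4: O rot3 at col 2 lands with bottom-row=2; cleared 0 line(s) (total 1); column heights now [5 1 4 4], max=5
Drop 5: I rot1 at col 0 lands with bottom-row=5; cleared 0 line(s) (total 1); column heights now [9 1 4 4], max=9
Drop 6: O rot2 at col 0 lands with bottom-row=9; cleared 0 line(s) (total 1); column heights now [11 11 4 4], max=11
Drop 7: O rot3 at col 2 lands with bottom-row=4; cleared 0 line(s) (total 1); column heights now [11 11 6 6], max=11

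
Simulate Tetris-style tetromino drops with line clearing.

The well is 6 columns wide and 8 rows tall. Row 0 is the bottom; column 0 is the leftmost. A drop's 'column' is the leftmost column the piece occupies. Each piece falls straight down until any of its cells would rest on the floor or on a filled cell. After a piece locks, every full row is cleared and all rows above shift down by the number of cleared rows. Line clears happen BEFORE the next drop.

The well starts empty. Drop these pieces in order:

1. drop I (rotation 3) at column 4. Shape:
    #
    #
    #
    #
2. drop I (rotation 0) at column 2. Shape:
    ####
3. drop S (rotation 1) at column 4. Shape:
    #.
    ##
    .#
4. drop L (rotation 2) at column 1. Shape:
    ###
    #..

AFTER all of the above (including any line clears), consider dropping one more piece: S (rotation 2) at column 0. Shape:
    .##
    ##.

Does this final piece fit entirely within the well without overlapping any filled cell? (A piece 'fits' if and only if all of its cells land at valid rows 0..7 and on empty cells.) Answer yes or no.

Answer: yes

Derivation:
Drop 1: I rot3 at col 4 lands with bottom-row=0; cleared 0 line(s) (total 0); column heights now [0 0 0 0 4 0], max=4
Drop 2: I rot0 at col 2 lands with bottom-row=4; cleared 0 line(s) (total 0); column heights now [0 0 5 5 5 5], max=5
Drop 3: S rot1 at col 4 lands with bottom-row=5; cleared 0 line(s) (total 0); column heights now [0 0 5 5 8 7], max=8
Drop 4: L rot2 at col 1 lands with bottom-row=4; cleared 0 line(s) (total 0); column heights now [0 6 6 6 8 7], max=8
Test piece S rot2 at col 0 (width 3): heights before test = [0 6 6 6 8 7]; fits = True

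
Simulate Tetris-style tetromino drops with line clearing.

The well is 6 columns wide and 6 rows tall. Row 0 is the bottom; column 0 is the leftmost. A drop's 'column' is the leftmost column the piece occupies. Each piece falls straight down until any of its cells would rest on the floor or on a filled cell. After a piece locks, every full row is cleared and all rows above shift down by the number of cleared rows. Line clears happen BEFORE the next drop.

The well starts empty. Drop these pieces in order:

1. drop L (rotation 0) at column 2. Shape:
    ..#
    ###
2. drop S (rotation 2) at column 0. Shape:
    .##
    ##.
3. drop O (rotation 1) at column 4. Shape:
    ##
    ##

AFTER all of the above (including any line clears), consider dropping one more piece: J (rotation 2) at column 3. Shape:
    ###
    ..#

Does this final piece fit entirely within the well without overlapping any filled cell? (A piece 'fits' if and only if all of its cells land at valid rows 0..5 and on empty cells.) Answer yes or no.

Answer: yes

Derivation:
Drop 1: L rot0 at col 2 lands with bottom-row=0; cleared 0 line(s) (total 0); column heights now [0 0 1 1 2 0], max=2
Drop 2: S rot2 at col 0 lands with bottom-row=0; cleared 0 line(s) (total 0); column heights now [1 2 2 1 2 0], max=2
Drop 3: O rot1 at col 4 lands with bottom-row=2; cleared 0 line(s) (total 0); column heights now [1 2 2 1 4 4], max=4
Test piece J rot2 at col 3 (width 3): heights before test = [1 2 2 1 4 4]; fits = True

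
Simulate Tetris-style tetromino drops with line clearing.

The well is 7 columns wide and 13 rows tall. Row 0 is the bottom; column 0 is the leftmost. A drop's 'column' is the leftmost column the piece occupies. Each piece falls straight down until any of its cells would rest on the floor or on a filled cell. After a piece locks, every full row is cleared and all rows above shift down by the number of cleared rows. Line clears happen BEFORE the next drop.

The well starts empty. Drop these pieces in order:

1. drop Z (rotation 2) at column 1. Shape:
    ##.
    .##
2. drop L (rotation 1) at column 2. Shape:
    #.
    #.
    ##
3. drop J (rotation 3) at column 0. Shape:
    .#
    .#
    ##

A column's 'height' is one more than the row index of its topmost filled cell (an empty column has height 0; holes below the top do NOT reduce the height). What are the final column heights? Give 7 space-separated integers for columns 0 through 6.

Answer: 3 5 5 3 0 0 0

Derivation:
Drop 1: Z rot2 at col 1 lands with bottom-row=0; cleared 0 line(s) (total 0); column heights now [0 2 2 1 0 0 0], max=2
Drop 2: L rot1 at col 2 lands with bottom-row=2; cleared 0 line(s) (total 0); column heights now [0 2 5 3 0 0 0], max=5
Drop 3: J rot3 at col 0 lands with bottom-row=2; cleared 0 line(s) (total 0); column heights now [3 5 5 3 0 0 0], max=5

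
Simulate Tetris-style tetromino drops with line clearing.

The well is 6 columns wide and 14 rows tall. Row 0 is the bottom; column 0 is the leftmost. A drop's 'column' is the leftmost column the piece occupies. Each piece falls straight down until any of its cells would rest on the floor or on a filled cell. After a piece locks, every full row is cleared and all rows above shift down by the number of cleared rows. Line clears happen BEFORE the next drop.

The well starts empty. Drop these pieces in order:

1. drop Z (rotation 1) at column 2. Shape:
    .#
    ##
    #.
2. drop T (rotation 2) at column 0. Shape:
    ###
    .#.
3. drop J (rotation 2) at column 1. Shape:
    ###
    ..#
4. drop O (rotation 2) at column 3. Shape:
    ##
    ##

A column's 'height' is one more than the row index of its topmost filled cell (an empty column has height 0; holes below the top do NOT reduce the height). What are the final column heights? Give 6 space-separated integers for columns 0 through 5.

Answer: 3 5 5 7 7 0

Derivation:
Drop 1: Z rot1 at col 2 lands with bottom-row=0; cleared 0 line(s) (total 0); column heights now [0 0 2 3 0 0], max=3
Drop 2: T rot2 at col 0 lands with bottom-row=1; cleared 0 line(s) (total 0); column heights now [3 3 3 3 0 0], max=3
Drop 3: J rot2 at col 1 lands with bottom-row=3; cleared 0 line(s) (total 0); column heights now [3 5 5 5 0 0], max=5
Drop 4: O rot2 at col 3 lands with bottom-row=5; cleared 0 line(s) (total 0); column heights now [3 5 5 7 7 0], max=7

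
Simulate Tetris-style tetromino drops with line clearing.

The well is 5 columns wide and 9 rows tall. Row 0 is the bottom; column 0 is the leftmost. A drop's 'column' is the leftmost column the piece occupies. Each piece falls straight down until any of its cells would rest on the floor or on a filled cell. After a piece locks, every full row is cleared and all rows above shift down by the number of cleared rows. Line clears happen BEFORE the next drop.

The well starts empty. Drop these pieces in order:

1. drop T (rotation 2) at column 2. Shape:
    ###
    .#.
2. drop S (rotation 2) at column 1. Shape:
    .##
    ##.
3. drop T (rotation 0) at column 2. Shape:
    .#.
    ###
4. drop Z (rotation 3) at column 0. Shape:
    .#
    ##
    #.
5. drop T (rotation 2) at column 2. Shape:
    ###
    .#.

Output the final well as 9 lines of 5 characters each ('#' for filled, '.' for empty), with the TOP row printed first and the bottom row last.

Drop 1: T rot2 at col 2 lands with bottom-row=0; cleared 0 line(s) (total 0); column heights now [0 0 2 2 2], max=2
Drop 2: S rot2 at col 1 lands with bottom-row=2; cleared 0 line(s) (total 0); column heights now [0 3 4 4 2], max=4
Drop 3: T rot0 at col 2 lands with bottom-row=4; cleared 0 line(s) (total 0); column heights now [0 3 5 6 5], max=6
Drop 4: Z rot3 at col 0 lands with bottom-row=2; cleared 0 line(s) (total 0); column heights now [4 5 5 6 5], max=6
Drop 5: T rot2 at col 2 lands with bottom-row=6; cleared 0 line(s) (total 0); column heights now [4 5 8 8 8], max=8

Answer: .....
..###
...#.
...#.
.####
####.
###..
..###
...#.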